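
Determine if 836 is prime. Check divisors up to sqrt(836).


836 / 2 = 418 (exact division)
836 is NOT prime.

No, 836 is not prime


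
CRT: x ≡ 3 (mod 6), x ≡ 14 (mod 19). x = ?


M = 6*19 = 114
M1 = M/6 = 19, M2 = M/19 = 6
M1^(-1) mod 6 = 1, M2^(-1) mod 19 = 16
x = 3*19*1 + 14*6*16 = 1401
1401 mod 114 = 33
Check: 33 mod 6 = 3 ✓, 33 mod 19 = 14 ✓

x ≡ 33 (mod 114)


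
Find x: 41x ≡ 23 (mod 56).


GCD(41, 56) = 1, unique solution
a^(-1) mod 56 = 41
x = 41 * 23 mod 56 = 47

x ≡ 47 (mod 56)


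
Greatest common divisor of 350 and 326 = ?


350 = 1 * 326 + 24
326 = 13 * 24 + 14
24 = 1 * 14 + 10
14 = 1 * 10 + 4
10 = 2 * 4 + 2
4 = 2 * 2 + 0
GCD = 2


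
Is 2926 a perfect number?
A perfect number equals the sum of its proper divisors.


Proper divisors of 2926: 1, 2, 7, 11, 14, 19, 22, 38, 77, 133, 154, 209, 266, 418, 1463
Sum = 1 + 2 + 7 + 11 + 14 + 19 + 22 + 38 + 77 + 133 + 154 + 209 + 266 + 418 + 1463 = 2834

No, 2926 is not perfect (2834 ≠ 2926)


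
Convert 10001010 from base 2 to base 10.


10001010 (base 2) = 138 (decimal)
138 (decimal) = 138 (base 10)


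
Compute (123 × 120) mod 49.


123 × 120 = 14760
14760 mod 49 = 11


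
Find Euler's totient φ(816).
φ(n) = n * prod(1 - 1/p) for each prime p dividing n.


816 = 2^4 × 3 × 17
Prime factors: 2, 3, 17
φ(816) = 816 × (1-1/2) × (1-1/3) × (1-1/17)
= 816 × 1/2 × 2/3 × 16/17 = 256

φ(816) = 256


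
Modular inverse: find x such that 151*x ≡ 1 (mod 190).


Use the extended Euclidean algorithm on (190, 151); each row r = 190*s + 151*t:
r=190, s=1, t=0
r=151, s=0, t=1
q=1: r=39, s=1, t=-1   [190*(1) + 151*(-1) = 39]
q=3: r=34, s=-3, t=4   [190*(-3) + 151*(4) = 34]
q=1: r=5, s=4, t=-5   [190*(4) + 151*(-5) = 5]
q=6: r=4, s=-27, t=34   [190*(-27) + 151*(34) = 4]
q=1: r=1, s=31, t=-39   [190*(31) + 151*(-39) = 1]
q=4: r=0, s=-151, t=190   [190*(-151) + 151*(190) = 0]
GCD = 1 with t = -39, so 151*(-39) ≡ 1 (mod 190)
Inverse = -39 mod 190 = 151
Check: 151 * 151 = 22801 ≡ 1 (mod 190)

151^(-1) ≡ 151 (mod 190)


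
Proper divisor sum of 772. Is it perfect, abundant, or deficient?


Proper divisors: 1, 2, 4, 193, 386
Sum = 1 + 2 + 4 + 193 + 386 = 586
586 < 772 → deficient

s(772) = 586 (deficient)


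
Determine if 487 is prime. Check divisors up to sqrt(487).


Check divisors up to sqrt(487) = 22.0681
No divisors found.
487 is prime.

Yes, 487 is prime


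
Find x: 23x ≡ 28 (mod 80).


GCD(23, 80) = 1, unique solution
a^(-1) mod 80 = 7
x = 7 * 28 mod 80 = 36

x ≡ 36 (mod 80)


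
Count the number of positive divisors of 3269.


3269 = 7^1 × 467^1
d(3269) = (1+1) × (1+1) = 4

4 divisors


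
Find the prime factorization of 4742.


4742 / 2 = 2371
2371 / 2371 = 1
4742 = 2 × 2371


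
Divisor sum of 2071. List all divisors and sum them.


Divisors of 2071: 1, 19, 109, 2071
Sum = 1 + 19 + 109 + 2071 = 2200

σ(2071) = 2200


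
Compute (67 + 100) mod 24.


67 + 100 = 167
167 mod 24 = 23


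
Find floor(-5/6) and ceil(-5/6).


-5/6 = -0.8333
floor = -1
ceil = 0

floor = -1, ceil = 0


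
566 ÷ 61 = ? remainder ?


566 = 61 * 9 + 17
Check: 549 + 17 = 566

q = 9, r = 17


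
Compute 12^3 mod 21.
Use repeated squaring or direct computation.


12^1 mod 21 = 12
12^2 mod 21 = 18
12^3 mod 21 = 6


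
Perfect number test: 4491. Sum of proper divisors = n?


Proper divisors of 4491: 1, 3, 9, 499, 1497
Sum = 1 + 3 + 9 + 499 + 1497 = 2009

No, 4491 is not perfect (2009 ≠ 4491)


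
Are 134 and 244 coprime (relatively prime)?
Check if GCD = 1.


Euclidean algorithm:
244 = 1 * 134 + 110
134 = 1 * 110 + 24
110 = 4 * 24 + 14
24 = 1 * 14 + 10
14 = 1 * 10 + 4
10 = 2 * 4 + 2
4 = 2 * 2 + 0
GCD(134, 244) = 2

No, not coprime (GCD = 2)


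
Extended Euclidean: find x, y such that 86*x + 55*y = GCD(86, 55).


Tabular extended Euclidean (each row: r = 86*s + 55*t):
r=86, s=1, t=0
r=55, s=0, t=1
q=1: r=31, s=1, t=-1   [86*(1) + 55*(-1) = 31]
q=1: r=24, s=-1, t=2   [86*(-1) + 55*(2) = 24]
q=1: r=7, s=2, t=-3   [86*(2) + 55*(-3) = 7]
q=3: r=3, s=-7, t=11   [86*(-7) + 55*(11) = 3]
q=2: r=1, s=16, t=-25   [86*(16) + 55*(-25) = 1]
q=3: r=0, s=-55, t=86   [86*(-55) + 55*(86) = 0]
GCD = 1; from the row with r=1: x=16, y=-25
Check: 86*(16) + 55*(-25) = 1376 - 1375 = 1

GCD = 1, x = 16, y = -25


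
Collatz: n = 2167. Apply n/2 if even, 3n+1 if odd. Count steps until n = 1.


2167 → 6502 → 3251 → 9754 → 4877 → 14632 → 7316 → 3658 → 1829 → 5488 → 2744 → 1372 → 686 → 343 → 1030 → 515 → 1546 → 773 → 2320 → 1160 → 580 → 290 → 145 → 436 → 218 → 109 → 328 → 164 → 82 → 41 → 124 → 62 → 31 → 94 → 47 → 142 → 71 → 214 → 107 → 322 → 161 → 484 → 242 → 121 → 364 → 182 → 91 → 274 → 137 → 412 → 206 → 103 → 310 → 155 → 466 → 233 → 700 → 350 → 175 → 526 → 263 → 790 → 395 → 1186 → 593 → 1780 → 890 → 445 → 1336 → 668 → 334 → 167 → 502 → 251 → 754 → 377 → 1132 → 566 → 283 → 850 → 425 → 1276 → 638 → 319 → 958 → 479 → 1438 → 719 → 2158 → 1079 → 3238 → 1619 → 4858 → 2429 → 7288 → 3644 → 1822 → 911 → 2734 → 1367 → 4102 → 2051 → 6154 → 3077 → 9232 → 4616 → 2308 → 1154 → 577 → 1732 → 866 → 433 → 1300 → 650 → 325 → 976 → 488 → 244 → 122 → 61 → 184 → 92 → 46 → 23 → 70 → 35 → 106 → 53 → 160 → 80 → 40 → 20 → 10 → 5 → 16 → 8 → 4 → 2 → 1
Total steps = 138

138 steps


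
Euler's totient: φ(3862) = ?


3862 = 2 × 1931
Prime factors: 2, 1931
φ(3862) = 3862 × (1-1/2) × (1-1/1931)
= 3862 × 1/2 × 1930/1931 = 1930

φ(3862) = 1930


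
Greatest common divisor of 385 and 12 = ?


385 = 32 * 12 + 1
12 = 12 * 1 + 0
GCD = 1


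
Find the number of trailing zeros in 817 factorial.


floor(817/5) = 163
floor(817/25) = 32
floor(817/125) = 6
floor(817/625) = 1
Total = 202

202 trailing zeros


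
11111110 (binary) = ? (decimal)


11111110 (base 2) = 254 (decimal)
254 (decimal) = 254 (base 10)


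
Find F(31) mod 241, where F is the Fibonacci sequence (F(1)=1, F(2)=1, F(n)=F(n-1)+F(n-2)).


F(k) mod 241 for k=1..31:
1, 1, 2, 3, 5, 8, 13, 21, 34, 55, 89, 144, 233, 136, 128, 23, 151, 174, 84, 17, 101, 118, 219, 96, 74, 170, 3, 173, 176, 108, 43
F(31) mod 241 = 43


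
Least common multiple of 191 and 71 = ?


GCD(191, 71) = 1
LCM = 191*71/1 = 13561/1 = 13561

LCM = 13561


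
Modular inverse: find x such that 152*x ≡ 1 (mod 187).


Use the extended Euclidean algorithm on (187, 152); each row r = 187*s + 152*t:
r=187, s=1, t=0
r=152, s=0, t=1
q=1: r=35, s=1, t=-1   [187*(1) + 152*(-1) = 35]
q=4: r=12, s=-4, t=5   [187*(-4) + 152*(5) = 12]
q=2: r=11, s=9, t=-11   [187*(9) + 152*(-11) = 11]
q=1: r=1, s=-13, t=16   [187*(-13) + 152*(16) = 1]
q=11: r=0, s=152, t=-187   [187*(152) + 152*(-187) = 0]
GCD = 1 with t = 16, so 152*(16) ≡ 1 (mod 187)
Inverse = 16 mod 187 = 16
Check: 152 * 16 = 2432 ≡ 1 (mod 187)

152^(-1) ≡ 16 (mod 187)


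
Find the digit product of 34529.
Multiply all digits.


3 × 4 × 5 × 2 × 9 = 1080


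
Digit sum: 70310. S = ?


7 + 0 + 3 + 1 + 0 = 11


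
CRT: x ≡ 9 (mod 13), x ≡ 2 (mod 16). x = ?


M = 13*16 = 208
M1 = M/13 = 16, M2 = M/16 = 13
M1^(-1) mod 13 = 9, M2^(-1) mod 16 = 5
x = 9*16*9 + 2*13*5 = 1426
1426 mod 208 = 178
Check: 178 mod 13 = 9 ✓, 178 mod 16 = 2 ✓

x ≡ 178 (mod 208)


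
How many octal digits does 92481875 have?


92481875 in base 8 = 540624523
Number of digits = 9

9 digits (base 8)


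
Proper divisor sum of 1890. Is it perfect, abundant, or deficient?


Proper divisors: 1, 2, 3, 5, 6, 7, 9, 10, 14, 15, 18, 21, 27, 30, 35, 42, 45, 54, 63, 70, 90, 105, 126, 135, 189, 210, 270, 315, 378, 630, 945
Sum = 1 + 2 + 3 + 5 + 6 + 7 + 9 + 10 + 14 + 15 + 18 + 21 + 27 + 30 + 35 + 42 + 45 + 54 + 63 + 70 + 90 + 105 + 126 + 135 + 189 + 210 + 270 + 315 + 378 + 630 + 945 = 3870
3870 > 1890 → abundant

s(1890) = 3870 (abundant)


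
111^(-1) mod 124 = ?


Use the extended Euclidean algorithm on (124, 111); each row r = 124*s + 111*t:
r=124, s=1, t=0
r=111, s=0, t=1
q=1: r=13, s=1, t=-1   [124*(1) + 111*(-1) = 13]
q=8: r=7, s=-8, t=9   [124*(-8) + 111*(9) = 7]
q=1: r=6, s=9, t=-10   [124*(9) + 111*(-10) = 6]
q=1: r=1, s=-17, t=19   [124*(-17) + 111*(19) = 1]
q=6: r=0, s=111, t=-124   [124*(111) + 111*(-124) = 0]
GCD = 1 with t = 19, so 111*(19) ≡ 1 (mod 124)
Inverse = 19 mod 124 = 19
Check: 111 * 19 = 2109 ≡ 1 (mod 124)

111^(-1) ≡ 19 (mod 124)


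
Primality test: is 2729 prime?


Check divisors up to sqrt(2729) = 52.2398
No divisors found.
2729 is prime.

Yes, 2729 is prime


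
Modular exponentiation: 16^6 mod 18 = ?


16^1 mod 18 = 16
16^2 mod 18 = 4
16^3 mod 18 = 10
16^4 mod 18 = 16
16^5 mod 18 = 4
16^6 mod 18 = 10


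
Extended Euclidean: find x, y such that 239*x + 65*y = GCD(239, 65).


Tabular extended Euclidean (each row: r = 239*s + 65*t):
r=239, s=1, t=0
r=65, s=0, t=1
q=3: r=44, s=1, t=-3   [239*(1) + 65*(-3) = 44]
q=1: r=21, s=-1, t=4   [239*(-1) + 65*(4) = 21]
q=2: r=2, s=3, t=-11   [239*(3) + 65*(-11) = 2]
q=10: r=1, s=-31, t=114   [239*(-31) + 65*(114) = 1]
q=2: r=0, s=65, t=-239   [239*(65) + 65*(-239) = 0]
GCD = 1; from the row with r=1: x=-31, y=114
Check: 239*(-31) + 65*(114) = -7409 + 7410 = 1

GCD = 1, x = -31, y = 114


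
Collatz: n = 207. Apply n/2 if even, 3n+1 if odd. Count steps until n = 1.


207 → 622 → 311 → 934 → 467 → 1402 → 701 → 2104 → 1052 → 526 → 263 → 790 → 395 → 1186 → 593 → 1780 → 890 → 445 → 1336 → 668 → 334 → 167 → 502 → 251 → 754 → 377 → 1132 → 566 → 283 → 850 → 425 → 1276 → 638 → 319 → 958 → 479 → 1438 → 719 → 2158 → 1079 → 3238 → 1619 → 4858 → 2429 → 7288 → 3644 → 1822 → 911 → 2734 → 1367 → 4102 → 2051 → 6154 → 3077 → 9232 → 4616 → 2308 → 1154 → 577 → 1732 → 866 → 433 → 1300 → 650 → 325 → 976 → 488 → 244 → 122 → 61 → 184 → 92 → 46 → 23 → 70 → 35 → 106 → 53 → 160 → 80 → 40 → 20 → 10 → 5 → 16 → 8 → 4 → 2 → 1
Total steps = 88

88 steps


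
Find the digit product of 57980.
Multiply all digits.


5 × 7 × 9 × 8 × 0 = 0


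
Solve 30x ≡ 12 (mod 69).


GCD(30, 69) = 3 divides 12
Divide: 10x ≡ 4 (mod 23)
x ≡ 5 (mod 23)


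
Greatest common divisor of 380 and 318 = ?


380 = 1 * 318 + 62
318 = 5 * 62 + 8
62 = 7 * 8 + 6
8 = 1 * 6 + 2
6 = 3 * 2 + 0
GCD = 2


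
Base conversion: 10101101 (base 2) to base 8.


10101101 (base 2) = 173 (decimal)
173 (decimal) = 255 (base 8)


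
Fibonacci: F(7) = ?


Sequence: 1, 1, 2, 3, 5, 8, 13
F(7) = 13


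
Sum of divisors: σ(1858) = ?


Divisors of 1858: 1, 2, 929, 1858
Sum = 1 + 2 + 929 + 1858 = 2790

σ(1858) = 2790


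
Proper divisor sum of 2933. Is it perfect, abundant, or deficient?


Proper divisors: 1, 7, 419
Sum = 1 + 7 + 419 = 427
427 < 2933 → deficient

s(2933) = 427 (deficient)


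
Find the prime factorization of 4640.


4640 / 2 = 2320
2320 / 2 = 1160
1160 / 2 = 580
580 / 2 = 290
290 / 2 = 145
145 / 5 = 29
29 / 29 = 1
4640 = 2^5 × 5 × 29


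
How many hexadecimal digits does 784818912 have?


784818912 in base 16 = 2EC762E0
Number of digits = 8

8 digits (base 16)


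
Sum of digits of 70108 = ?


7 + 0 + 1 + 0 + 8 = 16


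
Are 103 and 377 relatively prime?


Euclidean algorithm:
377 = 3 * 103 + 68
103 = 1 * 68 + 35
68 = 1 * 35 + 33
35 = 1 * 33 + 2
33 = 16 * 2 + 1
2 = 2 * 1 + 0
GCD(103, 377) = 1

Yes, coprime (GCD = 1)


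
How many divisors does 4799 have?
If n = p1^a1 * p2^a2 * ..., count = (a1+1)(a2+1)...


4799 = 4799^1
d(4799) = (1+1) = 2

2 divisors


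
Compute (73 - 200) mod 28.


73 - 200 = -127
-127 mod 28 = 13


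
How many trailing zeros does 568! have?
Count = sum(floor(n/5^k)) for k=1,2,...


floor(568/5) = 113
floor(568/25) = 22
floor(568/125) = 4
Total = 139

139 trailing zeros


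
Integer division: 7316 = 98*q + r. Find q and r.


7316 = 98 * 74 + 64
Check: 7252 + 64 = 7316

q = 74, r = 64


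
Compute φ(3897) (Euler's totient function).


3897 = 3^2 × 433
Prime factors: 3, 433
φ(3897) = 3897 × (1-1/3) × (1-1/433)
= 3897 × 2/3 × 432/433 = 2592

φ(3897) = 2592


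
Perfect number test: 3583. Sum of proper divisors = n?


Proper divisors of 3583: 1
Sum = 1 = 1

No, 3583 is not perfect (1 ≠ 3583)


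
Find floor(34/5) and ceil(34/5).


34/5 = 6.8000
floor = 6
ceil = 7

floor = 6, ceil = 7


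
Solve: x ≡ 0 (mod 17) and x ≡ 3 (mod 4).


M = 17*4 = 68
M1 = M/17 = 4, M2 = M/4 = 17
M1^(-1) mod 17 = 13, M2^(-1) mod 4 = 1
x = 0*4*13 + 3*17*1 = 51
51 mod 68 = 51
Check: 51 mod 17 = 0 ✓, 51 mod 4 = 3 ✓

x ≡ 51 (mod 68)


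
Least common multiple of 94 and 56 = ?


GCD(94, 56) = 2
LCM = 94*56/2 = 5264/2 = 2632

LCM = 2632


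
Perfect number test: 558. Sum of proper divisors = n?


Proper divisors of 558: 1, 2, 3, 6, 9, 18, 31, 62, 93, 186, 279
Sum = 1 + 2 + 3 + 6 + 9 + 18 + 31 + 62 + 93 + 186 + 279 = 690

No, 558 is not perfect (690 ≠ 558)


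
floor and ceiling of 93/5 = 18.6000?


93/5 = 18.6000
floor = 18
ceil = 19

floor = 18, ceil = 19


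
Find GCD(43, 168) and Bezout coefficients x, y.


Tabular extended Euclidean (each row: r = 43*s + 168*t):
r=43, s=1, t=0
r=168, s=0, t=1
q=0: r=43, s=1, t=0   [43*(1) + 168*(0) = 43]
q=3: r=39, s=-3, t=1   [43*(-3) + 168*(1) = 39]
q=1: r=4, s=4, t=-1   [43*(4) + 168*(-1) = 4]
q=9: r=3, s=-39, t=10   [43*(-39) + 168*(10) = 3]
q=1: r=1, s=43, t=-11   [43*(43) + 168*(-11) = 1]
q=3: r=0, s=-168, t=43   [43*(-168) + 168*(43) = 0]
GCD = 1; from the row with r=1: x=43, y=-11
Check: 43*(43) + 168*(-11) = 1849 - 1848 = 1

GCD = 1, x = 43, y = -11


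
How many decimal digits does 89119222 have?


89119222 has 8 digits in base 10
floor(log10(89119222)) + 1 = floor(7.9500) + 1 = 8

8 digits (base 10)


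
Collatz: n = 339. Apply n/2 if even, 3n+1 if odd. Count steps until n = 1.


339 → 1018 → 509 → 1528 → 764 → 382 → 191 → 574 → 287 → 862 → 431 → 1294 → 647 → 1942 → 971 → 2914 → 1457 → 4372 → 2186 → 1093 → 3280 → 1640 → 820 → 410 → 205 → 616 → 308 → 154 → 77 → 232 → 116 → 58 → 29 → 88 → 44 → 22 → 11 → 34 → 17 → 52 → 26 → 13 → 40 → 20 → 10 → 5 → 16 → 8 → 4 → 2 → 1
Total steps = 50

50 steps


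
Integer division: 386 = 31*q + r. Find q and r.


386 = 31 * 12 + 14
Check: 372 + 14 = 386

q = 12, r = 14


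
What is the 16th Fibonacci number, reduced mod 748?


F(k) mod 748 for k=1..16:
1, 1, 2, 3, 5, 8, 13, 21, 34, 55, 89, 144, 233, 377, 610, 239
F(16) mod 748 = 239


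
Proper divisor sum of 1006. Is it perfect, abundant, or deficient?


Proper divisors: 1, 2, 503
Sum = 1 + 2 + 503 = 506
506 < 1006 → deficient

s(1006) = 506 (deficient)


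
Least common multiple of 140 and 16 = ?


GCD(140, 16) = 4
LCM = 140*16/4 = 2240/4 = 560

LCM = 560


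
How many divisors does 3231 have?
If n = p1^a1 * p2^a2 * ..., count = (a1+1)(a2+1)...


3231 = 3^2 × 359^1
d(3231) = (2+1) × (1+1) = 6

6 divisors


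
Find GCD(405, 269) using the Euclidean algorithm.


405 = 1 * 269 + 136
269 = 1 * 136 + 133
136 = 1 * 133 + 3
133 = 44 * 3 + 1
3 = 3 * 1 + 0
GCD = 1


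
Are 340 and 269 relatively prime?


Euclidean algorithm:
340 = 1 * 269 + 71
269 = 3 * 71 + 56
71 = 1 * 56 + 15
56 = 3 * 15 + 11
15 = 1 * 11 + 4
11 = 2 * 4 + 3
4 = 1 * 3 + 1
3 = 3 * 1 + 0
GCD(340, 269) = 1

Yes, coprime (GCD = 1)


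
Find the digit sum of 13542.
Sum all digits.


1 + 3 + 5 + 4 + 2 = 15


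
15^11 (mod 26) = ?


15^1 mod 26 = 15
15^2 mod 26 = 17
15^3 mod 26 = 21
15^4 mod 26 = 3
15^5 mod 26 = 19
15^6 mod 26 = 25
15^7 mod 26 = 11
15^8 mod 26 = 9
15^9 mod 26 = 5
15^10 mod 26 = 23
15^11 mod 26 = 7


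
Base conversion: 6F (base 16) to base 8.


6F (base 16) = 111 (decimal)
111 (decimal) = 157 (base 8)


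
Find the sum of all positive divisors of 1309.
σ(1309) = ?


Divisors of 1309: 1, 7, 11, 17, 77, 119, 187, 1309
Sum = 1 + 7 + 11 + 17 + 77 + 119 + 187 + 1309 = 1728

σ(1309) = 1728


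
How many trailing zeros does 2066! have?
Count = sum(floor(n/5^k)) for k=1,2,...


floor(2066/5) = 413
floor(2066/25) = 82
floor(2066/125) = 16
floor(2066/625) = 3
Total = 514

514 trailing zeros


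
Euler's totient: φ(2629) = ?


2629 = 11 × 239
Prime factors: 11, 239
φ(2629) = 2629 × (1-1/11) × (1-1/239)
= 2629 × 10/11 × 238/239 = 2380

φ(2629) = 2380


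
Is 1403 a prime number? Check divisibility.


1403 / 23 = 61 (exact division)
1403 is NOT prime.

No, 1403 is not prime


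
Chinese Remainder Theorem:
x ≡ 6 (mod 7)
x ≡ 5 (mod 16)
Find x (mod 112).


M = 7*16 = 112
M1 = M/7 = 16, M2 = M/16 = 7
M1^(-1) mod 7 = 4, M2^(-1) mod 16 = 7
x = 6*16*4 + 5*7*7 = 629
629 mod 112 = 69
Check: 69 mod 7 = 6 ✓, 69 mod 16 = 5 ✓

x ≡ 69 (mod 112)


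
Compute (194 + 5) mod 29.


194 + 5 = 199
199 mod 29 = 25


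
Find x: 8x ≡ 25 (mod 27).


GCD(8, 27) = 1, unique solution
a^(-1) mod 27 = 17
x = 17 * 25 mod 27 = 20

x ≡ 20 (mod 27)


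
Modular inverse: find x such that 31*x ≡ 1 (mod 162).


Use the extended Euclidean algorithm on (162, 31); each row r = 162*s + 31*t:
r=162, s=1, t=0
r=31, s=0, t=1
q=5: r=7, s=1, t=-5   [162*(1) + 31*(-5) = 7]
q=4: r=3, s=-4, t=21   [162*(-4) + 31*(21) = 3]
q=2: r=1, s=9, t=-47   [162*(9) + 31*(-47) = 1]
q=3: r=0, s=-31, t=162   [162*(-31) + 31*(162) = 0]
GCD = 1 with t = -47, so 31*(-47) ≡ 1 (mod 162)
Inverse = -47 mod 162 = 115
Check: 31 * 115 = 3565 ≡ 1 (mod 162)

31^(-1) ≡ 115 (mod 162)


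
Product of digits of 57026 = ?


5 × 7 × 0 × 2 × 6 = 0


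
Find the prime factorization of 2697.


2697 / 3 = 899
899 / 29 = 31
31 / 31 = 1
2697 = 3 × 29 × 31


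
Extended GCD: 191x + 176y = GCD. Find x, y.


Tabular extended Euclidean (each row: r = 191*s + 176*t):
r=191, s=1, t=0
r=176, s=0, t=1
q=1: r=15, s=1, t=-1   [191*(1) + 176*(-1) = 15]
q=11: r=11, s=-11, t=12   [191*(-11) + 176*(12) = 11]
q=1: r=4, s=12, t=-13   [191*(12) + 176*(-13) = 4]
q=2: r=3, s=-35, t=38   [191*(-35) + 176*(38) = 3]
q=1: r=1, s=47, t=-51   [191*(47) + 176*(-51) = 1]
q=3: r=0, s=-176, t=191   [191*(-176) + 176*(191) = 0]
GCD = 1; from the row with r=1: x=47, y=-51
Check: 191*(47) + 176*(-51) = 8977 - 8976 = 1

GCD = 1, x = 47, y = -51


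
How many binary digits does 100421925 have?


100421925 in base 2 = 101111111000101000100100101
Number of digits = 27

27 digits (base 2)


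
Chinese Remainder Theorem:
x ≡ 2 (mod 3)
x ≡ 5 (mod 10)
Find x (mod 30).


M = 3*10 = 30
M1 = M/3 = 10, M2 = M/10 = 3
M1^(-1) mod 3 = 1, M2^(-1) mod 10 = 7
x = 2*10*1 + 5*3*7 = 125
125 mod 30 = 5
Check: 5 mod 3 = 2 ✓, 5 mod 10 = 5 ✓

x ≡ 5 (mod 30)


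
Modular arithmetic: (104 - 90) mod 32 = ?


104 - 90 = 14
14 mod 32 = 14


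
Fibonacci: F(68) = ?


Sequence: 1, 1, 2, 3, 5, 8, 13, 21, 34, 55, 89, 144, 233, 377, 610, 987, 1597, 2584, 4181, 6765, 10946, 17711, 28657, 46368, 75025, 121393, 196418, 317811, 514229, 832040, 1346269, 2178309, 3524578, 5702887, 9227465, 14930352, 24157817, 39088169, 63245986, 102334155, 165580141, 267914296, 433494437, 701408733, 1134903170, 1836311903, 2971215073, 4807526976, 7778742049, 12586269025, 20365011074, 32951280099, 53316291173, 86267571272, 139583862445, 225851433717, 365435296162, 591286729879, 956722026041, 1548008755920, 2504730781961, 4052739537881, 6557470319842, 10610209857723, 17167680177565, 27777890035288, 44945570212853, 72723460248141
F(68) = 72723460248141


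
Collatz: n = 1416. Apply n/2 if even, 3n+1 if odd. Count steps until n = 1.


1416 → 708 → 354 → 177 → 532 → 266 → 133 → 400 → 200 → 100 → 50 → 25 → 76 → 38 → 19 → 58 → 29 → 88 → 44 → 22 → 11 → 34 → 17 → 52 → 26 → 13 → 40 → 20 → 10 → 5 → 16 → 8 → 4 → 2 → 1
Total steps = 34

34 steps


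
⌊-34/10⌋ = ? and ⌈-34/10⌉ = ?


-34/10 = -3.4000
floor = -4
ceil = -3

floor = -4, ceil = -3


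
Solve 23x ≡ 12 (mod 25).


GCD(23, 25) = 1, unique solution
a^(-1) mod 25 = 12
x = 12 * 12 mod 25 = 19

x ≡ 19 (mod 25)


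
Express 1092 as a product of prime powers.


1092 / 2 = 546
546 / 2 = 273
273 / 3 = 91
91 / 7 = 13
13 / 13 = 1
1092 = 2^2 × 3 × 7 × 13


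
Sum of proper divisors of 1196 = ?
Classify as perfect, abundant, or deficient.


Proper divisors: 1, 2, 4, 13, 23, 26, 46, 52, 92, 299, 598
Sum = 1 + 2 + 4 + 13 + 23 + 26 + 46 + 52 + 92 + 299 + 598 = 1156
1156 < 1196 → deficient

s(1196) = 1156 (deficient)


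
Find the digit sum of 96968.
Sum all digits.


9 + 6 + 9 + 6 + 8 = 38


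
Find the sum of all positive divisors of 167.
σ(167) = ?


Divisors of 167: 1, 167
Sum = 1 + 167 = 168

σ(167) = 168


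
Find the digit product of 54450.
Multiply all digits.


5 × 4 × 4 × 5 × 0 = 0


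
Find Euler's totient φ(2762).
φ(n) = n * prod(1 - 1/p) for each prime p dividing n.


2762 = 2 × 1381
Prime factors: 2, 1381
φ(2762) = 2762 × (1-1/2) × (1-1/1381)
= 2762 × 1/2 × 1380/1381 = 1380

φ(2762) = 1380


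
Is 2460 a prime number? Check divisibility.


2460 / 2 = 1230 (exact division)
2460 is NOT prime.

No, 2460 is not prime


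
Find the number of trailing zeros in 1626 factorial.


floor(1626/5) = 325
floor(1626/25) = 65
floor(1626/125) = 13
floor(1626/625) = 2
Total = 405

405 trailing zeros


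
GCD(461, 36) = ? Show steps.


461 = 12 * 36 + 29
36 = 1 * 29 + 7
29 = 4 * 7 + 1
7 = 7 * 1 + 0
GCD = 1


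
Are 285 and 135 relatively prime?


Euclidean algorithm:
285 = 2 * 135 + 15
135 = 9 * 15 + 0
GCD(285, 135) = 15

No, not coprime (GCD = 15)


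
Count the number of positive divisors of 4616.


4616 = 2^3 × 577^1
d(4616) = (3+1) × (1+1) = 8

8 divisors


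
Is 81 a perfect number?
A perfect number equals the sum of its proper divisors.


Proper divisors of 81: 1, 3, 9, 27
Sum = 1 + 3 + 9 + 27 = 40

No, 81 is not perfect (40 ≠ 81)


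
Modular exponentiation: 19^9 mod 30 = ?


19^1 mod 30 = 19
19^2 mod 30 = 1
19^3 mod 30 = 19
19^4 mod 30 = 1
19^5 mod 30 = 19
19^6 mod 30 = 1
19^7 mod 30 = 19
19^8 mod 30 = 1
19^9 mod 30 = 19


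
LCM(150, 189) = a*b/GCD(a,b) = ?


GCD(150, 189) = 3
LCM = 150*189/3 = 28350/3 = 9450

LCM = 9450


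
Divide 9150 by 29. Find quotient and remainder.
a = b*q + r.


9150 = 29 * 315 + 15
Check: 9135 + 15 = 9150

q = 315, r = 15


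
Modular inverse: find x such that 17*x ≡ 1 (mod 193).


Use the extended Euclidean algorithm on (193, 17); each row r = 193*s + 17*t:
r=193, s=1, t=0
r=17, s=0, t=1
q=11: r=6, s=1, t=-11   [193*(1) + 17*(-11) = 6]
q=2: r=5, s=-2, t=23   [193*(-2) + 17*(23) = 5]
q=1: r=1, s=3, t=-34   [193*(3) + 17*(-34) = 1]
q=5: r=0, s=-17, t=193   [193*(-17) + 17*(193) = 0]
GCD = 1 with t = -34, so 17*(-34) ≡ 1 (mod 193)
Inverse = -34 mod 193 = 159
Check: 17 * 159 = 2703 ≡ 1 (mod 193)

17^(-1) ≡ 159 (mod 193)


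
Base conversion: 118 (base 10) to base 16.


118 (base 10) = 118 (decimal)
118 (decimal) = 76 (base 16)


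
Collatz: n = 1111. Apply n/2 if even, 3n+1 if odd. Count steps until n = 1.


1111 → 3334 → 1667 → 5002 → 2501 → 7504 → 3752 → 1876 → 938 → 469 → 1408 → 704 → 352 → 176 → 88 → 44 → 22 → 11 → 34 → 17 → 52 → 26 → 13 → 40 → 20 → 10 → 5 → 16 → 8 → 4 → 2 → 1
Total steps = 31

31 steps


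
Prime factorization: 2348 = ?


2348 / 2 = 1174
1174 / 2 = 587
587 / 587 = 1
2348 = 2^2 × 587


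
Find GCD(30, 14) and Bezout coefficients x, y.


Tabular extended Euclidean (each row: r = 30*s + 14*t):
r=30, s=1, t=0
r=14, s=0, t=1
q=2: r=2, s=1, t=-2   [30*(1) + 14*(-2) = 2]
q=7: r=0, s=-7, t=15   [30*(-7) + 14*(15) = 0]
GCD = 2; from the row with r=2: x=1, y=-2
Check: 30*(1) + 14*(-2) = 30 - 28 = 2

GCD = 2, x = 1, y = -2


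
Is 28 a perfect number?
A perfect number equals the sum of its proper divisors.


Proper divisors of 28: 1, 2, 4, 7, 14
Sum = 1 + 2 + 4 + 7 + 14 = 28

Yes, 28 is perfect (28 = 28)


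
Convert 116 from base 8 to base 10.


116 (base 8) = 78 (decimal)
78 (decimal) = 78 (base 10)


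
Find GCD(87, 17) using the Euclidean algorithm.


87 = 5 * 17 + 2
17 = 8 * 2 + 1
2 = 2 * 1 + 0
GCD = 1


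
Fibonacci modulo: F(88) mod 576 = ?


F(k) mod 576 for k=1..88:
1, 1, 2, 3, 5, 8, 13, 21, 34, 55, 89, 144, 233, 377, 34, 411, 445, 280, 149, 429, 2, 431, 433, 288, 145, 433, 2, 435, 437, 296, 157, 453, 34, 487, 521, 432, 377, 233, 34, 267, 301, 568, 293, 285, 2, 287, 289, 0, 289, 289, 2, 291, 293, 8, 301, 309, 34, 343, 377, 144, 521, 89, 34, 123, 157, 280, 437, 141, 2, 143, 145, 288, 433, 145, 2, 147, 149, 296, 445, 165, 34, 199, 233, 432, 89, 521, 34, 555
F(88) mod 576 = 555


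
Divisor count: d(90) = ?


90 = 2^1 × 3^2 × 5^1
d(90) = (1+1) × (2+1) × (1+1) = 12

12 divisors


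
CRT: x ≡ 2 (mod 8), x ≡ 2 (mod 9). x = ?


M = 8*9 = 72
M1 = M/8 = 9, M2 = M/9 = 8
M1^(-1) mod 8 = 1, M2^(-1) mod 9 = 8
x = 2*9*1 + 2*8*8 = 146
146 mod 72 = 2
Check: 2 mod 8 = 2 ✓, 2 mod 9 = 2 ✓

x ≡ 2 (mod 72)


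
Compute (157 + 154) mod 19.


157 + 154 = 311
311 mod 19 = 7


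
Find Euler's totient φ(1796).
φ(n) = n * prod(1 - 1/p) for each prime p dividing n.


1796 = 2^2 × 449
Prime factors: 2, 449
φ(1796) = 1796 × (1-1/2) × (1-1/449)
= 1796 × 1/2 × 448/449 = 896

φ(1796) = 896


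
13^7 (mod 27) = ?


13^1 mod 27 = 13
13^2 mod 27 = 7
13^3 mod 27 = 10
13^4 mod 27 = 22
13^5 mod 27 = 16
13^6 mod 27 = 19
13^7 mod 27 = 4


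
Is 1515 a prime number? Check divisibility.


1515 / 3 = 505 (exact division)
1515 is NOT prime.

No, 1515 is not prime


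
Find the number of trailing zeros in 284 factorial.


floor(284/5) = 56
floor(284/25) = 11
floor(284/125) = 2
Total = 69

69 trailing zeros


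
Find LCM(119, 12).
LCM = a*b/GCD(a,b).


GCD(119, 12) = 1
LCM = 119*12/1 = 1428/1 = 1428

LCM = 1428


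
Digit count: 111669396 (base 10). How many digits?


111669396 has 9 digits in base 10
floor(log10(111669396)) + 1 = floor(8.0479) + 1 = 9

9 digits (base 10)


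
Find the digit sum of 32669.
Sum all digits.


3 + 2 + 6 + 6 + 9 = 26


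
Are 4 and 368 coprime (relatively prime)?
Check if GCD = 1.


Euclidean algorithm:
368 = 92 * 4 + 0
GCD(4, 368) = 4

No, not coprime (GCD = 4)


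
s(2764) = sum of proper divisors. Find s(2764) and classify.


Proper divisors: 1, 2, 4, 691, 1382
Sum = 1 + 2 + 4 + 691 + 1382 = 2080
2080 < 2764 → deficient

s(2764) = 2080 (deficient)


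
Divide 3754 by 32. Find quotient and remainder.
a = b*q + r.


3754 = 32 * 117 + 10
Check: 3744 + 10 = 3754

q = 117, r = 10


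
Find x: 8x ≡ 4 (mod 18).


GCD(8, 18) = 2 divides 4
Divide: 4x ≡ 2 (mod 9)
x ≡ 5 (mod 9)


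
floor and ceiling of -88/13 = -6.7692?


-88/13 = -6.7692
floor = -7
ceil = -6

floor = -7, ceil = -6


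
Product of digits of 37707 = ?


3 × 7 × 7 × 0 × 7 = 0


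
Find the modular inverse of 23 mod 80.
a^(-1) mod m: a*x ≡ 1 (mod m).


Use the extended Euclidean algorithm on (80, 23); each row r = 80*s + 23*t:
r=80, s=1, t=0
r=23, s=0, t=1
q=3: r=11, s=1, t=-3   [80*(1) + 23*(-3) = 11]
q=2: r=1, s=-2, t=7   [80*(-2) + 23*(7) = 1]
q=11: r=0, s=23, t=-80   [80*(23) + 23*(-80) = 0]
GCD = 1 with t = 7, so 23*(7) ≡ 1 (mod 80)
Inverse = 7 mod 80 = 7
Check: 23 * 7 = 161 ≡ 1 (mod 80)

23^(-1) ≡ 7 (mod 80)


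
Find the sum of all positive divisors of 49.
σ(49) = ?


Divisors of 49: 1, 7, 49
Sum = 1 + 7 + 49 = 57

σ(49) = 57


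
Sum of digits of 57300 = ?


5 + 7 + 3 + 0 + 0 = 15


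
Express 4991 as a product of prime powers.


4991 / 7 = 713
713 / 23 = 31
31 / 31 = 1
4991 = 7 × 23 × 31


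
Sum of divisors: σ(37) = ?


Divisors of 37: 1, 37
Sum = 1 + 37 = 38

σ(37) = 38


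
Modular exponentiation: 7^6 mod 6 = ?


7^1 mod 6 = 1
7^2 mod 6 = 1
7^3 mod 6 = 1
7^4 mod 6 = 1
7^5 mod 6 = 1
7^6 mod 6 = 1


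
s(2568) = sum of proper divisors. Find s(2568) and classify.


Proper divisors: 1, 2, 3, 4, 6, 8, 12, 24, 107, 214, 321, 428, 642, 856, 1284
Sum = 1 + 2 + 3 + 4 + 6 + 8 + 12 + 24 + 107 + 214 + 321 + 428 + 642 + 856 + 1284 = 3912
3912 > 2568 → abundant

s(2568) = 3912 (abundant)


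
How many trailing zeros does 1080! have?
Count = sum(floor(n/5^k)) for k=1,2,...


floor(1080/5) = 216
floor(1080/25) = 43
floor(1080/125) = 8
floor(1080/625) = 1
Total = 268

268 trailing zeros


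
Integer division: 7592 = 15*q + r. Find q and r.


7592 = 15 * 506 + 2
Check: 7590 + 2 = 7592

q = 506, r = 2


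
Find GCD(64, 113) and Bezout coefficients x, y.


Tabular extended Euclidean (each row: r = 64*s + 113*t):
r=64, s=1, t=0
r=113, s=0, t=1
q=0: r=64, s=1, t=0   [64*(1) + 113*(0) = 64]
q=1: r=49, s=-1, t=1   [64*(-1) + 113*(1) = 49]
q=1: r=15, s=2, t=-1   [64*(2) + 113*(-1) = 15]
q=3: r=4, s=-7, t=4   [64*(-7) + 113*(4) = 4]
q=3: r=3, s=23, t=-13   [64*(23) + 113*(-13) = 3]
q=1: r=1, s=-30, t=17   [64*(-30) + 113*(17) = 1]
q=3: r=0, s=113, t=-64   [64*(113) + 113*(-64) = 0]
GCD = 1; from the row with r=1: x=-30, y=17
Check: 64*(-30) + 113*(17) = -1920 + 1921 = 1

GCD = 1, x = -30, y = 17


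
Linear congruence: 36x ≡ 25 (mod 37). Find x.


GCD(36, 37) = 1, unique solution
a^(-1) mod 37 = 36
x = 36 * 25 mod 37 = 12

x ≡ 12 (mod 37)


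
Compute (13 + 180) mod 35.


13 + 180 = 193
193 mod 35 = 18


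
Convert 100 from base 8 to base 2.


100 (base 8) = 64 (decimal)
64 (decimal) = 1000000 (base 2)


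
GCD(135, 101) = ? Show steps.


135 = 1 * 101 + 34
101 = 2 * 34 + 33
34 = 1 * 33 + 1
33 = 33 * 1 + 0
GCD = 1


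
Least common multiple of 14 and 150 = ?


GCD(14, 150) = 2
LCM = 14*150/2 = 2100/2 = 1050

LCM = 1050


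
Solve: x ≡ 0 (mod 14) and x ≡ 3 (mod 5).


M = 14*5 = 70
M1 = M/14 = 5, M2 = M/5 = 14
M1^(-1) mod 14 = 3, M2^(-1) mod 5 = 4
x = 0*5*3 + 3*14*4 = 168
168 mod 70 = 28
Check: 28 mod 14 = 0 ✓, 28 mod 5 = 3 ✓

x ≡ 28 (mod 70)


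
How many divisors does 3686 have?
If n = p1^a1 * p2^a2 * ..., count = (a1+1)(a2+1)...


3686 = 2^1 × 19^1 × 97^1
d(3686) = (1+1) × (1+1) × (1+1) = 8

8 divisors


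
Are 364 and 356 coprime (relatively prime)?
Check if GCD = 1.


Euclidean algorithm:
364 = 1 * 356 + 8
356 = 44 * 8 + 4
8 = 2 * 4 + 0
GCD(364, 356) = 4

No, not coprime (GCD = 4)


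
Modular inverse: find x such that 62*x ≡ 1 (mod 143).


Use the extended Euclidean algorithm on (143, 62); each row r = 143*s + 62*t:
r=143, s=1, t=0
r=62, s=0, t=1
q=2: r=19, s=1, t=-2   [143*(1) + 62*(-2) = 19]
q=3: r=5, s=-3, t=7   [143*(-3) + 62*(7) = 5]
q=3: r=4, s=10, t=-23   [143*(10) + 62*(-23) = 4]
q=1: r=1, s=-13, t=30   [143*(-13) + 62*(30) = 1]
q=4: r=0, s=62, t=-143   [143*(62) + 62*(-143) = 0]
GCD = 1 with t = 30, so 62*(30) ≡ 1 (mod 143)
Inverse = 30 mod 143 = 30
Check: 62 * 30 = 1860 ≡ 1 (mod 143)

62^(-1) ≡ 30 (mod 143)


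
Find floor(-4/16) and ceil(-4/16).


-4/16 = -0.2500
floor = -1
ceil = 0

floor = -1, ceil = 0


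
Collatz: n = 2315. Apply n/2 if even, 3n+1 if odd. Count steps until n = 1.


2315 → 6946 → 3473 → 10420 → 5210 → 2605 → 7816 → 3908 → 1954 → 977 → 2932 → 1466 → 733 → 2200 → 1100 → 550 → 275 → 826 → 413 → 1240 → 620 → 310 → 155 → 466 → 233 → 700 → 350 → 175 → 526 → 263 → 790 → 395 → 1186 → 593 → 1780 → 890 → 445 → 1336 → 668 → 334 → 167 → 502 → 251 → 754 → 377 → 1132 → 566 → 283 → 850 → 425 → 1276 → 638 → 319 → 958 → 479 → 1438 → 719 → 2158 → 1079 → 3238 → 1619 → 4858 → 2429 → 7288 → 3644 → 1822 → 911 → 2734 → 1367 → 4102 → 2051 → 6154 → 3077 → 9232 → 4616 → 2308 → 1154 → 577 → 1732 → 866 → 433 → 1300 → 650 → 325 → 976 → 488 → 244 → 122 → 61 → 184 → 92 → 46 → 23 → 70 → 35 → 106 → 53 → 160 → 80 → 40 → 20 → 10 → 5 → 16 → 8 → 4 → 2 → 1
Total steps = 107

107 steps


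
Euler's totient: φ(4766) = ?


4766 = 2 × 2383
Prime factors: 2, 2383
φ(4766) = 4766 × (1-1/2) × (1-1/2383)
= 4766 × 1/2 × 2382/2383 = 2382

φ(4766) = 2382


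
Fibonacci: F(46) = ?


Sequence: 1, 1, 2, 3, 5, 8, 13, 21, 34, 55, 89, 144, 233, 377, 610, 987, 1597, 2584, 4181, 6765, 10946, 17711, 28657, 46368, 75025, 121393, 196418, 317811, 514229, 832040, 1346269, 2178309, 3524578, 5702887, 9227465, 14930352, 24157817, 39088169, 63245986, 102334155, 165580141, 267914296, 433494437, 701408733, 1134903170, 1836311903
F(46) = 1836311903


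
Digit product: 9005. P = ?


9 × 0 × 0 × 5 = 0


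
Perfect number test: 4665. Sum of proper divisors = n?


Proper divisors of 4665: 1, 3, 5, 15, 311, 933, 1555
Sum = 1 + 3 + 5 + 15 + 311 + 933 + 1555 = 2823

No, 4665 is not perfect (2823 ≠ 4665)


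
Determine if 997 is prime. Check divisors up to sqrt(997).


Check divisors up to sqrt(997) = 31.5753
No divisors found.
997 is prime.

Yes, 997 is prime


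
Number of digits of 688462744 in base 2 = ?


688462744 in base 2 = 101001000010010001101110011000
Number of digits = 30

30 digits (base 2)


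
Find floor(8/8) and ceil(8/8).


8/8 = 1.0000
floor = 1
ceil = 1

floor = 1, ceil = 1


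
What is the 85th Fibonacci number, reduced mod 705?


F(k) mod 705 for k=1..85:
1, 1, 2, 3, 5, 8, 13, 21, 34, 55, 89, 144, 233, 377, 610, 282, 187, 469, 656, 420, 371, 86, 457, 543, 295, 133, 428, 561, 284, 140, 424, 564, 283, 142, 425, 567, 287, 149, 436, 585, 316, 196, 512, 3, 515, 518, 328, 141, 469, 610, 374, 279, 653, 227, 175, 402, 577, 274, 146, 420, 566, 281, 142, 423, 565, 283, 143, 426, 569, 290, 154, 444, 598, 337, 230, 567, 92, 659, 46, 0, 46, 46, 92, 138, 230
F(85) mod 705 = 230


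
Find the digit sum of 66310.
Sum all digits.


6 + 6 + 3 + 1 + 0 = 16


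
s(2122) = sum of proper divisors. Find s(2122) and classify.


Proper divisors: 1, 2, 1061
Sum = 1 + 2 + 1061 = 1064
1064 < 2122 → deficient

s(2122) = 1064 (deficient)


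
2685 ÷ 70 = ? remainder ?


2685 = 70 * 38 + 25
Check: 2660 + 25 = 2685

q = 38, r = 25


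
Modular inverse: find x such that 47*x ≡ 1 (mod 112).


Use the extended Euclidean algorithm on (112, 47); each row r = 112*s + 47*t:
r=112, s=1, t=0
r=47, s=0, t=1
q=2: r=18, s=1, t=-2   [112*(1) + 47*(-2) = 18]
q=2: r=11, s=-2, t=5   [112*(-2) + 47*(5) = 11]
q=1: r=7, s=3, t=-7   [112*(3) + 47*(-7) = 7]
q=1: r=4, s=-5, t=12   [112*(-5) + 47*(12) = 4]
q=1: r=3, s=8, t=-19   [112*(8) + 47*(-19) = 3]
q=1: r=1, s=-13, t=31   [112*(-13) + 47*(31) = 1]
q=3: r=0, s=47, t=-112   [112*(47) + 47*(-112) = 0]
GCD = 1 with t = 31, so 47*(31) ≡ 1 (mod 112)
Inverse = 31 mod 112 = 31
Check: 47 * 31 = 1457 ≡ 1 (mod 112)

47^(-1) ≡ 31 (mod 112)


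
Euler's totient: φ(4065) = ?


4065 = 3 × 5 × 271
Prime factors: 3, 5, 271
φ(4065) = 4065 × (1-1/3) × (1-1/5) × (1-1/271)
= 4065 × 2/3 × 4/5 × 270/271 = 2160

φ(4065) = 2160


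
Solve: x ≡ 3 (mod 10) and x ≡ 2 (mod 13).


M = 10*13 = 130
M1 = M/10 = 13, M2 = M/13 = 10
M1^(-1) mod 10 = 7, M2^(-1) mod 13 = 4
x = 3*13*7 + 2*10*4 = 353
353 mod 130 = 93
Check: 93 mod 10 = 3 ✓, 93 mod 13 = 2 ✓

x ≡ 93 (mod 130)


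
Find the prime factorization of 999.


999 / 3 = 333
333 / 3 = 111
111 / 3 = 37
37 / 37 = 1
999 = 3^3 × 37


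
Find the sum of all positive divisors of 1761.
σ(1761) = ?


Divisors of 1761: 1, 3, 587, 1761
Sum = 1 + 3 + 587 + 1761 = 2352

σ(1761) = 2352


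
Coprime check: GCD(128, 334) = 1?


Euclidean algorithm:
334 = 2 * 128 + 78
128 = 1 * 78 + 50
78 = 1 * 50 + 28
50 = 1 * 28 + 22
28 = 1 * 22 + 6
22 = 3 * 6 + 4
6 = 1 * 4 + 2
4 = 2 * 2 + 0
GCD(128, 334) = 2

No, not coprime (GCD = 2)


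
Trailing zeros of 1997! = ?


floor(1997/5) = 399
floor(1997/25) = 79
floor(1997/125) = 15
floor(1997/625) = 3
Total = 496

496 trailing zeros


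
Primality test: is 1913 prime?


Check divisors up to sqrt(1913) = 43.7379
No divisors found.
1913 is prime.

Yes, 1913 is prime


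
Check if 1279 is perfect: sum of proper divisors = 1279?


Proper divisors of 1279: 1
Sum = 1 = 1

No, 1279 is not perfect (1 ≠ 1279)


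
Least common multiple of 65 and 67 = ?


GCD(65, 67) = 1
LCM = 65*67/1 = 4355/1 = 4355

LCM = 4355


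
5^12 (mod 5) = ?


5^1 mod 5 = 0
5^2 mod 5 = 0
5^3 mod 5 = 0
5^4 mod 5 = 0
5^5 mod 5 = 0
5^6 mod 5 = 0
5^7 mod 5 = 0
5^8 mod 5 = 0
5^9 mod 5 = 0
5^10 mod 5 = 0
5^11 mod 5 = 0
5^12 mod 5 = 0


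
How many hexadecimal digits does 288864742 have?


288864742 in base 16 = 1137B9E6
Number of digits = 8

8 digits (base 16)


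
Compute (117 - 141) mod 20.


117 - 141 = -24
-24 mod 20 = 16


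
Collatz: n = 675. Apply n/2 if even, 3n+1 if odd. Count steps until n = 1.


675 → 2026 → 1013 → 3040 → 1520 → 760 → 380 → 190 → 95 → 286 → 143 → 430 → 215 → 646 → 323 → 970 → 485 → 1456 → 728 → 364 → 182 → 91 → 274 → 137 → 412 → 206 → 103 → 310 → 155 → 466 → 233 → 700 → 350 → 175 → 526 → 263 → 790 → 395 → 1186 → 593 → 1780 → 890 → 445 → 1336 → 668 → 334 → 167 → 502 → 251 → 754 → 377 → 1132 → 566 → 283 → 850 → 425 → 1276 → 638 → 319 → 958 → 479 → 1438 → 719 → 2158 → 1079 → 3238 → 1619 → 4858 → 2429 → 7288 → 3644 → 1822 → 911 → 2734 → 1367 → 4102 → 2051 → 6154 → 3077 → 9232 → 4616 → 2308 → 1154 → 577 → 1732 → 866 → 433 → 1300 → 650 → 325 → 976 → 488 → 244 → 122 → 61 → 184 → 92 → 46 → 23 → 70 → 35 → 106 → 53 → 160 → 80 → 40 → 20 → 10 → 5 → 16 → 8 → 4 → 2 → 1
Total steps = 113

113 steps


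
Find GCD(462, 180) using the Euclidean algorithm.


462 = 2 * 180 + 102
180 = 1 * 102 + 78
102 = 1 * 78 + 24
78 = 3 * 24 + 6
24 = 4 * 6 + 0
GCD = 6


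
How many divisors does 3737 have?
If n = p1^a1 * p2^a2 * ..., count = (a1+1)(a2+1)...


3737 = 37^1 × 101^1
d(3737) = (1+1) × (1+1) = 4

4 divisors


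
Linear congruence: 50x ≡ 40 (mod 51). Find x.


GCD(50, 51) = 1, unique solution
a^(-1) mod 51 = 50
x = 50 * 40 mod 51 = 11

x ≡ 11 (mod 51)


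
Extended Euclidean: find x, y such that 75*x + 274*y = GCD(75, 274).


Tabular extended Euclidean (each row: r = 75*s + 274*t):
r=75, s=1, t=0
r=274, s=0, t=1
q=0: r=75, s=1, t=0   [75*(1) + 274*(0) = 75]
q=3: r=49, s=-3, t=1   [75*(-3) + 274*(1) = 49]
q=1: r=26, s=4, t=-1   [75*(4) + 274*(-1) = 26]
q=1: r=23, s=-7, t=2   [75*(-7) + 274*(2) = 23]
q=1: r=3, s=11, t=-3   [75*(11) + 274*(-3) = 3]
q=7: r=2, s=-84, t=23   [75*(-84) + 274*(23) = 2]
q=1: r=1, s=95, t=-26   [75*(95) + 274*(-26) = 1]
q=2: r=0, s=-274, t=75   [75*(-274) + 274*(75) = 0]
GCD = 1; from the row with r=1: x=95, y=-26
Check: 75*(95) + 274*(-26) = 7125 - 7124 = 1

GCD = 1, x = 95, y = -26


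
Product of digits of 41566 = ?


4 × 1 × 5 × 6 × 6 = 720


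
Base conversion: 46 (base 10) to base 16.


46 (base 10) = 46 (decimal)
46 (decimal) = 2E (base 16)


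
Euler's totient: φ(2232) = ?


2232 = 2^3 × 3^2 × 31
Prime factors: 2, 3, 31
φ(2232) = 2232 × (1-1/2) × (1-1/3) × (1-1/31)
= 2232 × 1/2 × 2/3 × 30/31 = 720

φ(2232) = 720


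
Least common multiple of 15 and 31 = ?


GCD(15, 31) = 1
LCM = 15*31/1 = 465/1 = 465

LCM = 465
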